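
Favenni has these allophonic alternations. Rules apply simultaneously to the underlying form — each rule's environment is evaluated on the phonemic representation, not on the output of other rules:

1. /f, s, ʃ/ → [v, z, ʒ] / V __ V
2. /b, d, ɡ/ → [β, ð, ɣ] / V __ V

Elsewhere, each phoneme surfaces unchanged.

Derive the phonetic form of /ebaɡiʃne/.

[eβaɣiʃne]

/e/ (word-initial): no rule targets it → [e].
/b/ — between /e/ and /a/, between two vowels — surfaces as [β] (rule 2).
/a/ (between /b/ and /ɡ/): no rule targets it → [a].
/ɡ/ (between /a/ and /i/): between two vowels, so rule 2 applies → [ɣ].
/i/ — not in any rule's target class → [i].
/ʃ/ (between /i/ and /n/): rule 1 targets it, but not between two vowels → unchanged [ʃ].
/n/ — not in any rule's target class → [n].
/e/ (word-final) is unaffected → [e].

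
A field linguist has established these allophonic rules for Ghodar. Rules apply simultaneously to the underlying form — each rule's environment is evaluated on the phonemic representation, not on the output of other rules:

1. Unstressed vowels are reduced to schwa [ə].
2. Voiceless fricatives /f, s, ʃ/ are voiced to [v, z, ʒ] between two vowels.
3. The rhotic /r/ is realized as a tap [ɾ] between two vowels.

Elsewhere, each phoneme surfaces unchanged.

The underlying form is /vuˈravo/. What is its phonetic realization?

[vəˈɾavə]

/v/ — not in any rule's target class → [v].
/u/ (between /v/ and /r/): in an unstressed syllable, so rule 1 applies → [ə].
/r/ (between /u/ and /a/): between two vowels, so rule 3 applies → [ɾ].
/a/ — between /r/ and /v/; rule 1 does not apply here → [a].
/v/ stays [v].
/o/ meets the environment for rule 1 (in an unstressed syllable) → [ə].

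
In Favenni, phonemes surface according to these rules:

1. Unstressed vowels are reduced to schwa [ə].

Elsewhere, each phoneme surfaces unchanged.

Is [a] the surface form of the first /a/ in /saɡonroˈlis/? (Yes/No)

/a/ meets the environment for rule 1 (in an unstressed syllable) → [ə].
The actual realization is [ə], not [a].

No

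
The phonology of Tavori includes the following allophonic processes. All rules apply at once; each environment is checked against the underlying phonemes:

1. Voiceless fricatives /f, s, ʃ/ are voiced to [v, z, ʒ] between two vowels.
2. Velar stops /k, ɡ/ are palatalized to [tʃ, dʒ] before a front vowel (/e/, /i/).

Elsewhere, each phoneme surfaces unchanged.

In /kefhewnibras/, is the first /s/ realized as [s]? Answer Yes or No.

/s/ (word-final): rule 1 targets it, but not between two vowels → unchanged [s].
The actual realization is [s], which matches [s].

Yes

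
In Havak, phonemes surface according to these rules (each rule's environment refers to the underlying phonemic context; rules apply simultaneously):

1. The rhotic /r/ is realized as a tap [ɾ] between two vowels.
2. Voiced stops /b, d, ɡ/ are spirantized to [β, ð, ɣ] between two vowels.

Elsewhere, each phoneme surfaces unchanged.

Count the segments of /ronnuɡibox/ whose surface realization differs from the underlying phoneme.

2

Segments that undergo a rule: /ɡ/ → [ɣ] (rule 2); /b/ → [β] (rule 2).
All other segments surface unchanged.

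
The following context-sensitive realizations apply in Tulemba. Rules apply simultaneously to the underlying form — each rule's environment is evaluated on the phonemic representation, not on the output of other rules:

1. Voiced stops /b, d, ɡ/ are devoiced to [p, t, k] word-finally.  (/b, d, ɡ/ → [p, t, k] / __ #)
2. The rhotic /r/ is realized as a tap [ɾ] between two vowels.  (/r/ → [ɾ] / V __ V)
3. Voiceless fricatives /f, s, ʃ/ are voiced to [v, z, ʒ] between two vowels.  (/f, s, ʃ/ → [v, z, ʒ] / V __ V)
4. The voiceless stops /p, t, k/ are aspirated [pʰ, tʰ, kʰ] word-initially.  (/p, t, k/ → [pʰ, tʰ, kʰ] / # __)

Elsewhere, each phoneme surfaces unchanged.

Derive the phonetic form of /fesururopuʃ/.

/f/ (word-initial) is in the target of rule 3 but the environment (between two vowels) is not met → [f].
/e/ (between /f/ and /s/) is unaffected → [e].
/s/ meets the environment for rule 3 (between two vowels) → [z].
/u/ — not in any rule's target class → [u].
/r/ meets the environment for rule 2 (between two vowels) → [ɾ].
/u/ (between /r/ and /r/): no rule targets it → [u].
/r/ — between /u/ and /o/, between two vowels — surfaces as [ɾ] (rule 2).
/o/ (between /r/ and /p/): no rule targets it → [o].
/p/ (between /o/ and /u/) fails the environment for rule 4, so it stays [p].
/u/ (between /p/ and /ʃ/) is unaffected → [u].
/ʃ/ (word-final) is in the target of rule 3 but the environment (between two vowels) is not met → [ʃ].

[fezuɾuɾopuʃ]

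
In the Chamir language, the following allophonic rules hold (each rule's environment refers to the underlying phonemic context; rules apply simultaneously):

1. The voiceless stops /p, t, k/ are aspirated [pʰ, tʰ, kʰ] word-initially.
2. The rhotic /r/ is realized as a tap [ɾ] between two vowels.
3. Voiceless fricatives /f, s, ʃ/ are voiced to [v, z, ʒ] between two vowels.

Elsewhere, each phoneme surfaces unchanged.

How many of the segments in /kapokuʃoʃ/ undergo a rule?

Segments that undergo a rule: /k/ → [kʰ] (rule 1); /ʃ/ → [ʒ] (rule 3).
All other segments surface unchanged.

2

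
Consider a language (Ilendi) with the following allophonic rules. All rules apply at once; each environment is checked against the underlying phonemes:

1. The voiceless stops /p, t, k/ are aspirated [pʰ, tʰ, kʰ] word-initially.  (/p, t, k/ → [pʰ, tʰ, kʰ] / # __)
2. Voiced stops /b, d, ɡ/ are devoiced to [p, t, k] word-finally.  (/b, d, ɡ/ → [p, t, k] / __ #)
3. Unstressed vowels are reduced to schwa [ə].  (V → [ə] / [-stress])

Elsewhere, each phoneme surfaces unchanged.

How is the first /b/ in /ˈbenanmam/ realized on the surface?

/b/ (word-initial) is in the target of rule 2 but the environment (word-finally) is not met → [b].

[b]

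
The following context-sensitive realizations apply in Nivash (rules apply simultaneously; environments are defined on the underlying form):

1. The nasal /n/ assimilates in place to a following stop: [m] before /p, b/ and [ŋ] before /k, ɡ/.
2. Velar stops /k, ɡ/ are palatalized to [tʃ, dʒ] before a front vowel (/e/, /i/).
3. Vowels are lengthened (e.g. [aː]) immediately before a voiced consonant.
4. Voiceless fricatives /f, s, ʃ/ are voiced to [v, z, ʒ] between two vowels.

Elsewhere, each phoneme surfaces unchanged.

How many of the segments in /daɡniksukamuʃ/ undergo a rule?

2

Segments that undergo a rule: /a/ → [aː] (rule 3); /a/ → [aː] (rule 3).
All other segments surface unchanged.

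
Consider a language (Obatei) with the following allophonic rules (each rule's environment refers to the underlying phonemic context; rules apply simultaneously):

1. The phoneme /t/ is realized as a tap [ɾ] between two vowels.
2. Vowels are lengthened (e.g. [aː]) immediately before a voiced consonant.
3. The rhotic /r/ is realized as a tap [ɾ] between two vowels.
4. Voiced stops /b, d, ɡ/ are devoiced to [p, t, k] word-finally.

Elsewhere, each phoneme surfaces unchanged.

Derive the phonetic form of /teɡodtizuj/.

/t/ (word-initial) fails the environment for rule 1, so it stays [t].
Rule 2 applies to /e/ (between /t/ and /ɡ/: before a voiced consonant) → [eː].
/ɡ/ — between /e/ and /o/; rule 4 does not apply here → [ɡ].
/o/ meets the environment for rule 2 (before a voiced consonant) → [oː].
/d/ (between /o/ and /t/) fails the environment for rule 4, so it stays [d].
/t/ (between /d/ and /i/) is in the target of rule 1 but the environment (between two vowels) is not met → [t].
/i/ meets the environment for rule 2 (before a voiced consonant) → [iː].
/z/ (between /i/ and /u/) is unaffected → [z].
Rule 2 applies to /u/ (between /z/ and /j/: before a voiced consonant) → [uː].
/j/ (word-final): no rule targets it → [j].

[teːɡoːdtiːzuːj]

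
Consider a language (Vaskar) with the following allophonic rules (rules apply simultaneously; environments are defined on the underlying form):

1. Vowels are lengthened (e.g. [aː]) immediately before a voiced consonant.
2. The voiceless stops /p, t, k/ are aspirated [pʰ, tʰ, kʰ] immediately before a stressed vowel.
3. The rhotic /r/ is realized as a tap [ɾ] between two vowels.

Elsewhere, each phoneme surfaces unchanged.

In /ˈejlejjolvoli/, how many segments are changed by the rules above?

Segments that undergo a rule: /e/ → [eː] (rule 1); /e/ → [eː] (rule 1); /o/ → [oː] (rule 1); /o/ → [oː] (rule 1).
All other segments surface unchanged.

4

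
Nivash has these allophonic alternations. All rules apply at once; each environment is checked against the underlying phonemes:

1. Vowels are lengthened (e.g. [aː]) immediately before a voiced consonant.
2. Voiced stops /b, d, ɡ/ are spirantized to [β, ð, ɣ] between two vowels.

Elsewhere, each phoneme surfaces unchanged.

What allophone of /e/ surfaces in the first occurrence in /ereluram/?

[eː]

/e/ (word-initial): before a voiced consonant, so rule 1 applies → [eː].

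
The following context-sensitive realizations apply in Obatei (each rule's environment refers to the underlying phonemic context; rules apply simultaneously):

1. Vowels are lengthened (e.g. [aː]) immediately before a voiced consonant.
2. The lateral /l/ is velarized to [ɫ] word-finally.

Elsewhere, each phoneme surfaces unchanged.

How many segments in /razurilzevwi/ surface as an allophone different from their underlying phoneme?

Segments that undergo a rule: /a/ → [aː] (rule 1); /u/ → [uː] (rule 1); /i/ → [iː] (rule 1); /e/ → [eː] (rule 1).
All other segments surface unchanged.

4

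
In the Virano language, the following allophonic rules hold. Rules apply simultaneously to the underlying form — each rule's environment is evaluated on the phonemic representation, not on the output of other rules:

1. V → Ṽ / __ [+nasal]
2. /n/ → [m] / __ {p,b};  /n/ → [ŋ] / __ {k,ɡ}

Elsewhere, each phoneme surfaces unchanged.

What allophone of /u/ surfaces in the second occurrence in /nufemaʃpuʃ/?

/u/ (between /p/ and /ʃ/) is in the target of rule 1 but the environment (before a nasal consonant) is not met → [u].

[u]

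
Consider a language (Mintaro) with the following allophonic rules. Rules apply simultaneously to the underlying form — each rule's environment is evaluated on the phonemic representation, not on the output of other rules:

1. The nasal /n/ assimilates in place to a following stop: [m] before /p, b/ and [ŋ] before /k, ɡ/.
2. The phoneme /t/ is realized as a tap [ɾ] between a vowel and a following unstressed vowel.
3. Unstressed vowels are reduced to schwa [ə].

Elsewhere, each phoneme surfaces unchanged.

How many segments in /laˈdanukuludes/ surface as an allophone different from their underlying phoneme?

5

Segments that undergo a rule: /a/ → [ə] (rule 3); /u/ → [ə] (rule 3); /u/ → [ə] (rule 3); /u/ → [ə] (rule 3); /e/ → [ə] (rule 3).
All other segments surface unchanged.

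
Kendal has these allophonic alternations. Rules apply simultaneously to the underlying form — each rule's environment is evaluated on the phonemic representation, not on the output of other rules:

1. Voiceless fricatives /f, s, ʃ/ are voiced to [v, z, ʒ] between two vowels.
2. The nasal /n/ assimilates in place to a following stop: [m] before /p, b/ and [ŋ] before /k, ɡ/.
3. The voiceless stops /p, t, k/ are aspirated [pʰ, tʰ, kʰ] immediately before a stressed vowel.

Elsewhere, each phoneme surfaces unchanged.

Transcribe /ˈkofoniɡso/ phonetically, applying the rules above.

/k/ — word-initial, immediately before a stressed vowel — surfaces as [kʰ] (rule 3).
/o/ stays [o].
/f/ (between /o/ and /o/) occurs between two vowels → [v] by rule 1.
/o/ stays [o].
/n/ — between /o/ and /i/; rule 2 does not apply here → [n].
/i/ — not in any rule's target class → [i].
/ɡ/ (between /i/ and /s/): no rule targets it → [ɡ].
/s/ — between /ɡ/ and /o/; rule 1 does not apply here → [s].
/o/ stays [o].

[ˈkʰovoniɡso]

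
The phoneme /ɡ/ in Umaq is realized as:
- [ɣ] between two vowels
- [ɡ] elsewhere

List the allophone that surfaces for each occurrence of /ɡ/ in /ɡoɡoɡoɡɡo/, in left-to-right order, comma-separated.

[ɡ], [ɣ], [ɣ], [ɡ], [ɡ]

Occurrence 1 (position 1): no conditioning environment matches → elsewhere allophone [ɡ].
Occurrence 2 (position 3): between two vowels → [ɣ].
Occurrence 3 (position 5): between two vowels → [ɣ].
Occurrence 4 (position 7): no conditioning environment matches → elsewhere allophone [ɡ].
Occurrence 5 (position 8): no conditioning environment matches → elsewhere allophone [ɡ].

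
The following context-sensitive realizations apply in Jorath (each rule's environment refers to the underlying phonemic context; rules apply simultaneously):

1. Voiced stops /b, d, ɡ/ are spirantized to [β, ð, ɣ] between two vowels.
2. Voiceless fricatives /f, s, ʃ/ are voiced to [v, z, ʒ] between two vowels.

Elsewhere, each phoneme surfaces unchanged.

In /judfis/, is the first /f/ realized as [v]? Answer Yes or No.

No

/f/ (between /d/ and /i/): rule 2 targets it, but not between two vowels → unchanged [f].
The actual realization is [f], not [v].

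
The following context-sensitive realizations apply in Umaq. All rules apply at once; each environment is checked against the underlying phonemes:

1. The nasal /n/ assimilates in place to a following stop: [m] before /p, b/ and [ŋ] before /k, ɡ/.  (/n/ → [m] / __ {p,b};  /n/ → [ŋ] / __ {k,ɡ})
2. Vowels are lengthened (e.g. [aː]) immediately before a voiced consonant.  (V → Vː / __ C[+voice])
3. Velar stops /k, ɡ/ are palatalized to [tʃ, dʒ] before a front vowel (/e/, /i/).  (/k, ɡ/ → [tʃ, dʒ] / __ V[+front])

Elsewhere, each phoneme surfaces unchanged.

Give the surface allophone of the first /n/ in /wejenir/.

[n]

/n/ (between /e/ and /i/) fails the environment for rule 1, so it stays [n].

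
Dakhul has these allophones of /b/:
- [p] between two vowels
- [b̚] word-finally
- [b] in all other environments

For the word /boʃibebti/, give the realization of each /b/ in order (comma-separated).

Occurrence 1 (position 1): no conditioning environment matches → elsewhere allophone [b].
Occurrence 2 (position 5): between two vowels → [p].
Occurrence 3 (position 7): no conditioning environment matches → elsewhere allophone [b].

[b], [p], [b]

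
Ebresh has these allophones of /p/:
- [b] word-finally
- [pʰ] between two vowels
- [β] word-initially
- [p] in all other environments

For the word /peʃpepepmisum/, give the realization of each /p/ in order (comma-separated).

[β], [p], [pʰ], [p]

Occurrence 1 (position 1): word-initially → [β].
Occurrence 2 (position 4): no conditioning environment matches → elsewhere allophone [p].
Occurrence 3 (position 6): between two vowels → [pʰ].
Occurrence 4 (position 8): no conditioning environment matches → elsewhere allophone [p].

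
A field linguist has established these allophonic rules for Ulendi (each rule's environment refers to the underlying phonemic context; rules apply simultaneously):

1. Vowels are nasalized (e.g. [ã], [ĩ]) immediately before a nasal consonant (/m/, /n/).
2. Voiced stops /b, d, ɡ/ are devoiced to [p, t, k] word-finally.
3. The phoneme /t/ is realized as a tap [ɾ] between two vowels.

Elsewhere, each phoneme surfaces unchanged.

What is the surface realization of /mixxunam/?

[mixxũnãm]

/m/ (word-initial) is unaffected → [m].
/i/ — between /m/ and /x/; rule 1 does not apply here → [i].
/x/ (between /i/ and /x/): no rule targets it → [x].
/x/ stays [x].
Rule 1 applies to /u/ (between /x/ and /n/: before a nasal consonant) → [ũ].
/n/ (between /u/ and /a/) is unaffected → [n].
Rule 1 applies to /a/ (between /n/ and /m/: before a nasal consonant) → [ã].
/m/ (word-final) is unaffected → [m].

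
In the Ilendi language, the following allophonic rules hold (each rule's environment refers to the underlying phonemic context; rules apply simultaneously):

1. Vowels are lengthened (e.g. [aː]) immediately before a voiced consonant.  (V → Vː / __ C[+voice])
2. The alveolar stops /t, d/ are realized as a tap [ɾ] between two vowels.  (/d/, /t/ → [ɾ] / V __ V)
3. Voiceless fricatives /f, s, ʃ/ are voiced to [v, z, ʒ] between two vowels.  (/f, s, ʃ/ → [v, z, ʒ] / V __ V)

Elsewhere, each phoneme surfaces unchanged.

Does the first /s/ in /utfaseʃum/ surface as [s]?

Rule 3 applies to /s/ (between /a/ and /e/: between two vowels) → [z].
The actual realization is [z], not [s].

No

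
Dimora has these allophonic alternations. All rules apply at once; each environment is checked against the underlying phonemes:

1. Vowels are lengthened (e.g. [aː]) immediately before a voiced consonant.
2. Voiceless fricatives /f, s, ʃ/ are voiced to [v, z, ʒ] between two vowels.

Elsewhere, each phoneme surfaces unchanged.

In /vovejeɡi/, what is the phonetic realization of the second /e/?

/e/ — between /j/ and /ɡ/, before a voiced consonant — surfaces as [eː] (rule 1).

[eː]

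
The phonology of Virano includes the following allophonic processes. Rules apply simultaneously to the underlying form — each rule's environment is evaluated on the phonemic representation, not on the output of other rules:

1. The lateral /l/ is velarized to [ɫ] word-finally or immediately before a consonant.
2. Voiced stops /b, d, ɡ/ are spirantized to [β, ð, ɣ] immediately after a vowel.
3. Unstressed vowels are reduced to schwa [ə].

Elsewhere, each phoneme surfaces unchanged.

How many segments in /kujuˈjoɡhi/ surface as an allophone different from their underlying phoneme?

4

Segments that undergo a rule: /u/ → [ə] (rule 3); /u/ → [ə] (rule 3); /ɡ/ → [ɣ] (rule 2); /i/ → [ə] (rule 3).
All other segments surface unchanged.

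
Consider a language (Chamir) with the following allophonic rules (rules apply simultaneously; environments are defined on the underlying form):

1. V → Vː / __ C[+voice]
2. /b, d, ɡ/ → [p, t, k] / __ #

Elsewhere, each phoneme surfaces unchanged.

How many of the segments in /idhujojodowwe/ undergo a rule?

5

Segments that undergo a rule: /i/ → [iː] (rule 1); /u/ → [uː] (rule 1); /o/ → [oː] (rule 1); /o/ → [oː] (rule 1); /o/ → [oː] (rule 1).
All other segments surface unchanged.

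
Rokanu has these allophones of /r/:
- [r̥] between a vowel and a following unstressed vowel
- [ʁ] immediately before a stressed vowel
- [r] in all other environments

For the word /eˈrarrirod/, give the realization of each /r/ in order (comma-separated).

[ʁ], [r], [r], [r̥]

Occurrence 1 (position 2): immediately before a stressed vowel → [ʁ].
Occurrence 2 (position 4): no conditioning environment matches → elsewhere allophone [r].
Occurrence 3 (position 5): no conditioning environment matches → elsewhere allophone [r].
Occurrence 4 (position 7): between a vowel and a following unstressed vowel → [r̥].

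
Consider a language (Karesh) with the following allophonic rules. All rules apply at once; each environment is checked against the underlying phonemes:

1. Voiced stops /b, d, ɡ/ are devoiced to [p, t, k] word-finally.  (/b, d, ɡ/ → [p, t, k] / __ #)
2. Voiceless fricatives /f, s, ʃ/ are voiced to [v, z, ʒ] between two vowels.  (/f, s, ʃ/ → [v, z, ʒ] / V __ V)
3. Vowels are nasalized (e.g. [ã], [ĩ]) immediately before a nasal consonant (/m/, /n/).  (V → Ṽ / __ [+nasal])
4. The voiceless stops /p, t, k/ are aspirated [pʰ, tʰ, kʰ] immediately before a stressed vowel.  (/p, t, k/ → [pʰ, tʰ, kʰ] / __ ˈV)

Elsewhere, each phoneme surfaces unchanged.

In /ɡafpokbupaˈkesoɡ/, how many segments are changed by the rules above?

3

Segments that undergo a rule: /k/ → [kʰ] (rule 4); /s/ → [z] (rule 2); /ɡ/ → [k] (rule 1).
All other segments surface unchanged.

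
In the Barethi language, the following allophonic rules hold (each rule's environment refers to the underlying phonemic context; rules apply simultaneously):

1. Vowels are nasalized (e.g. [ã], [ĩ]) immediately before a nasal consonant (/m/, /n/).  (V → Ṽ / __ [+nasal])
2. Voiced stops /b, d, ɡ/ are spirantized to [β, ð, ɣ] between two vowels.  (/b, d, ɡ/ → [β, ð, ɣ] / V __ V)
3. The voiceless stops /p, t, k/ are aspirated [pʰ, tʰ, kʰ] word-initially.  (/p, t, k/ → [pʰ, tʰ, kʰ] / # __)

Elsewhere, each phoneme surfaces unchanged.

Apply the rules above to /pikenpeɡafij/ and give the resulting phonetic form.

/p/ meets the environment for rule 3 (word-initially) → [pʰ].
/i/ (between /p/ and /k/) is in the target of rule 1 but the environment (before a nasal consonant) is not met → [i].
/k/ — between /i/ and /e/; rule 3 does not apply here → [k].
/e/ — between /k/ and /n/, before a nasal consonant — surfaces as [ẽ] (rule 1).
/n/ (between /e/ and /p/): no rule targets it → [n].
/p/ — between /n/ and /e/; rule 3 does not apply here → [p].
/e/ (between /p/ and /ɡ/) fails the environment for rule 1, so it stays [e].
/ɡ/ (between /e/ and /a/) occurs between two vowels → [ɣ] by rule 2.
/a/ (between /ɡ/ and /f/) is in the target of rule 1 but the environment (before a nasal consonant) is not met → [a].
/f/ (between /a/ and /i/) is unaffected → [f].
/i/ (between /f/ and /j/) is in the target of rule 1 but the environment (before a nasal consonant) is not met → [i].
/j/ stays [j].

[pʰikẽnpeɣafij]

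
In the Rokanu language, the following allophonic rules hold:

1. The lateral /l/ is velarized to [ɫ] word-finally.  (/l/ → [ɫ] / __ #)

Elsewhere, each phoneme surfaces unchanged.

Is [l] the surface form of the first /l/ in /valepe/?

/l/ (between /a/ and /e/) is in the target of rule 1 but the environment (word-finally) is not met → [l].
The actual realization is [l], which matches [l].

Yes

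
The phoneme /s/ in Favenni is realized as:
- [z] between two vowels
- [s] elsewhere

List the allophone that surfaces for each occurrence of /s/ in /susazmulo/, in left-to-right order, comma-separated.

[s], [z]

Occurrence 1 (position 1): no conditioning environment matches → elsewhere allophone [s].
Occurrence 2 (position 3): between two vowels → [z].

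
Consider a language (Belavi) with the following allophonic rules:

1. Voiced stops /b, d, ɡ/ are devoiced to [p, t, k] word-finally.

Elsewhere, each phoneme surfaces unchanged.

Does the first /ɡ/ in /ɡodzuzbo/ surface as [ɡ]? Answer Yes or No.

/ɡ/ (word-initial) fails the environment for rule 1, so it stays [ɡ].
The actual realization is [ɡ], which matches [ɡ].

Yes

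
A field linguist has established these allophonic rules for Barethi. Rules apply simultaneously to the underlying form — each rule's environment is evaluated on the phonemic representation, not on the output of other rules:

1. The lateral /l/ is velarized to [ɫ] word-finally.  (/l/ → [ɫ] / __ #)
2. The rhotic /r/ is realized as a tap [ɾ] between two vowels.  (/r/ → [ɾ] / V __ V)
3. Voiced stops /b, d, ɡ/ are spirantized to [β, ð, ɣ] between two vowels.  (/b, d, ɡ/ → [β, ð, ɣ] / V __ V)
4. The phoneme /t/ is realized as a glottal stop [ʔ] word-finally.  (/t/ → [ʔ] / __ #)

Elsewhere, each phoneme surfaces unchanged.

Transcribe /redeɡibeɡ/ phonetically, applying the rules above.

/r/ — word-initial; rule 2 does not apply here → [r].
/e/ (between /r/ and /d/) is unaffected → [e].
/d/ (between /e/ and /e/) occurs between two vowels → [ð] by rule 3.
/e/ (between /d/ and /ɡ/) is unaffected → [e].
Rule 3 applies to /ɡ/ (between /e/ and /i/: between two vowels) → [ɣ].
/i/ stays [i].
/b/ (between /i/ and /e/): between two vowels, so rule 3 applies → [β].
/e/ (between /b/ and /ɡ/): no rule targets it → [e].
/ɡ/ (word-final): rule 3 targets it, but not between two vowels → unchanged [ɡ].

[reðeɣiβeɡ]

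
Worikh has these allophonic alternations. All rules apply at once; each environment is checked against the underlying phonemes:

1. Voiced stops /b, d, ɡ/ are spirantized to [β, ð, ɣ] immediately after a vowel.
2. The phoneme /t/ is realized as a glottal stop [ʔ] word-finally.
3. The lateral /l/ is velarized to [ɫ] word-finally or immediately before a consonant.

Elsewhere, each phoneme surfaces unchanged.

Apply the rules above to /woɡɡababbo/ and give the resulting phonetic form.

/ɡ/ — between /o/ and /ɡ/, immediately after a vowel — surfaces as [ɣ] (rule 1).
/ɡ/ — between /ɡ/ and /a/; rule 1 does not apply here → [ɡ].
Rule 1 applies to /b/ (between /a/ and /a/: immediately after a vowel) → [β].
/b/ meets the environment for rule 1 (immediately after a vowel) → [β].
/b/ (between /b/ and /o/) is in the target of rule 1 but the environment (immediately after a vowel) is not met → [b].

[woɣɡaβaβbo]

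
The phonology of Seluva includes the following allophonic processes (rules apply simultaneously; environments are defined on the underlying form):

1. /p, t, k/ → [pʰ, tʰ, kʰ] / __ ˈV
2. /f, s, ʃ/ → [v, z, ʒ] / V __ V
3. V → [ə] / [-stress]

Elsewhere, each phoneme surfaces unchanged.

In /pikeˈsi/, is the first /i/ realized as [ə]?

/i/ (between /p/ and /k/) occurs in an unstressed syllable → [ə] by rule 3.
The actual realization is [ə], which matches [ə].

Yes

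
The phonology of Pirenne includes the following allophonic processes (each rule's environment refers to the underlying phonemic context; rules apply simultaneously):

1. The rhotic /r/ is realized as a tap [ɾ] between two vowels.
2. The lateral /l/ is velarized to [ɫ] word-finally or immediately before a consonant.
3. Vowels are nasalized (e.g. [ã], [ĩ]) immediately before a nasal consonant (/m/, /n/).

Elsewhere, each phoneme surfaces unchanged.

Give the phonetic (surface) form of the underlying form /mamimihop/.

[mãmĩmihop]

/a/ — between /m/ and /m/, before a nasal consonant — surfaces as [ã] (rule 3).
/i/ — between /m/ and /m/, before a nasal consonant — surfaces as [ĩ] (rule 3).
/i/ (between /m/ and /h/) is in the target of rule 3 but the environment (before a nasal consonant) is not met → [i].
/o/ (between /h/ and /p/): rule 3 targets it, but not before a nasal consonant → unchanged [o].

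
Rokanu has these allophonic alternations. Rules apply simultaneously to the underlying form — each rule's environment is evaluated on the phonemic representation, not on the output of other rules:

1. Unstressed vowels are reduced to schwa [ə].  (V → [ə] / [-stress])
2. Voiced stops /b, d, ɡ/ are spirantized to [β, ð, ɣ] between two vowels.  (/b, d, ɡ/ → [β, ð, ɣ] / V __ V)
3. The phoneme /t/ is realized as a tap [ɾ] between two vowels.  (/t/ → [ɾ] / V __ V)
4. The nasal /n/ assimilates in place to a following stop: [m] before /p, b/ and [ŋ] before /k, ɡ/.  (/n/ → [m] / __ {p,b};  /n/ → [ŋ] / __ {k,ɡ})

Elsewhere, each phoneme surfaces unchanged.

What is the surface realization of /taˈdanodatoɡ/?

/t/ — word-initial; rule 3 does not apply here → [t].
/a/ meets the environment for rule 1 (in an unstressed syllable) → [ə].
/d/ (between /a/ and /a/): between two vowels, so rule 2 applies → [ð].
/a/ (between /d/ and /n/) is in the target of rule 1 but the environment (in an unstressed syllable) is not met → [a].
/n/ — between /a/ and /o/; rule 4 does not apply here → [n].
/o/ meets the environment for rule 1 (in an unstressed syllable) → [ə].
/d/ meets the environment for rule 2 (between two vowels) → [ð].
/a/ (between /d/ and /t/) occurs in an unstressed syllable → [ə] by rule 1.
Rule 3 applies to /t/ (between /a/ and /o/: between two vowels) → [ɾ].
/o/ — between /t/ and /ɡ/, in an unstressed syllable — surfaces as [ə] (rule 1).
/ɡ/ (word-final) fails the environment for rule 2, so it stays [ɡ].

[təˈðanəðəɾəɡ]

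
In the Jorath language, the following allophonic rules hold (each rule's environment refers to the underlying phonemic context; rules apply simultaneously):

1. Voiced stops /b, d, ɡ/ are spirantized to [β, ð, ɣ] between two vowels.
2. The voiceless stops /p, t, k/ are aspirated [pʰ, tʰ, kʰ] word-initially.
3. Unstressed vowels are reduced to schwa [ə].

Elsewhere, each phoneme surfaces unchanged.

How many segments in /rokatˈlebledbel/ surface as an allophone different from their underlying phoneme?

4

Segments that undergo a rule: /o/ → [ə] (rule 3); /a/ → [ə] (rule 3); /e/ → [ə] (rule 3); /e/ → [ə] (rule 3).
All other segments surface unchanged.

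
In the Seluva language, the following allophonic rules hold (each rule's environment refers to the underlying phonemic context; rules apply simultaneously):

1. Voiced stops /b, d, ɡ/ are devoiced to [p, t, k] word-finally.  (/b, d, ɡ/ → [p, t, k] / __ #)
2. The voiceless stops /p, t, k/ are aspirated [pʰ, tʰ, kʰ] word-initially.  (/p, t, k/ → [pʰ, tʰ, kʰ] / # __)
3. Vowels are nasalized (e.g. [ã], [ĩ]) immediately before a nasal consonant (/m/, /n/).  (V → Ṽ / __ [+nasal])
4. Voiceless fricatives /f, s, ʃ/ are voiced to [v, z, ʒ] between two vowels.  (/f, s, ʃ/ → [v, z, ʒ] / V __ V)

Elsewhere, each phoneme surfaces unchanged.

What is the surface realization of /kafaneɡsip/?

[kʰavãneɡsip]

/k/ (word-initial) occurs word-initially → [kʰ] by rule 2.
/a/ (between /k/ and /f/) fails the environment for rule 3, so it stays [a].
/f/ meets the environment for rule 4 (between two vowels) → [v].
/a/ meets the environment for rule 3 (before a nasal consonant) → [ã].
/n/ stays [n].
/e/ (between /n/ and /ɡ/): rule 3 targets it, but not before a nasal consonant → unchanged [e].
/ɡ/ (between /e/ and /s/): rule 1 targets it, but not word-finally → unchanged [ɡ].
/s/ — between /ɡ/ and /i/; rule 4 does not apply here → [s].
/i/ (between /s/ and /p/) fails the environment for rule 3, so it stays [i].
/p/ (word-final): rule 2 targets it, but not word-initially → unchanged [p].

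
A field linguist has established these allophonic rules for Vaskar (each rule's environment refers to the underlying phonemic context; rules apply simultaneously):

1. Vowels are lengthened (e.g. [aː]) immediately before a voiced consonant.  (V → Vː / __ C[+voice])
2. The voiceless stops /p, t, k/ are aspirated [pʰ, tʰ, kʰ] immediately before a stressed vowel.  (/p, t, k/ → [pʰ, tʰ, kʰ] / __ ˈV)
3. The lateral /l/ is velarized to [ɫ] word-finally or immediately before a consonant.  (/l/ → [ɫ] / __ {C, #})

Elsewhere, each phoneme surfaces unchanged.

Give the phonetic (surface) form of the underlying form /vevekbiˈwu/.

/v/ (word-initial): no rule targets it → [v].
Rule 1 applies to /e/ (between /v/ and /v/: before a voiced consonant) → [eː].
/v/ (between /e/ and /e/): no rule targets it → [v].
/e/ (between /v/ and /k/) is in the target of rule 1 but the environment (before a voiced consonant) is not met → [e].
/k/ (between /e/ and /b/) fails the environment for rule 2, so it stays [k].
/b/ stays [b].
Rule 1 applies to /i/ (between /b/ and /w/: before a voiced consonant) → [iː].
/w/ (between /i/ and /u/) is unaffected → [w].
/u/ — word-final; rule 1 does not apply here → [u].

[veːvekbiːˈwu]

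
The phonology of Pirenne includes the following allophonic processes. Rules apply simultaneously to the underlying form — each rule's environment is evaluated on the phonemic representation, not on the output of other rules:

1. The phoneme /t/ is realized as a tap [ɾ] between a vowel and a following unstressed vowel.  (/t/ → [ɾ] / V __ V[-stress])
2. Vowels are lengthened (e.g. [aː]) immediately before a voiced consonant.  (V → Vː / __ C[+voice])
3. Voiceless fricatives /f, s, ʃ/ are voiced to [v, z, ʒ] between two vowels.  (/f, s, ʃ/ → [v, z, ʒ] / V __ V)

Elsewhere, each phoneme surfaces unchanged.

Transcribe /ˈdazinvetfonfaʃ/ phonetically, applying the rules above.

[ˈdaːziːnvetfoːnfaʃ]

Rule 2 applies to /a/ (between /d/ and /z/: before a voiced consonant) → [aː].
/i/ — between /z/ and /n/, before a voiced consonant — surfaces as [iː] (rule 2).
/e/ (between /v/ and /t/): rule 2 targets it, but not before a voiced consonant → unchanged [e].
/t/ (between /e/ and /f/) is in the target of rule 1 but the environment (between a vowel and a following unstressed vowel) is not met → [t].
/f/ (between /t/ and /o/): rule 3 targets it, but not between two vowels → unchanged [f].
/o/ (between /f/ and /n/) occurs before a voiced consonant → [oː] by rule 2.
/f/ (between /n/ and /a/) is in the target of rule 3 but the environment (between two vowels) is not met → [f].
/a/ — between /f/ and /ʃ/; rule 2 does not apply here → [a].
/ʃ/ (word-final) is in the target of rule 3 but the environment (between two vowels) is not met → [ʃ].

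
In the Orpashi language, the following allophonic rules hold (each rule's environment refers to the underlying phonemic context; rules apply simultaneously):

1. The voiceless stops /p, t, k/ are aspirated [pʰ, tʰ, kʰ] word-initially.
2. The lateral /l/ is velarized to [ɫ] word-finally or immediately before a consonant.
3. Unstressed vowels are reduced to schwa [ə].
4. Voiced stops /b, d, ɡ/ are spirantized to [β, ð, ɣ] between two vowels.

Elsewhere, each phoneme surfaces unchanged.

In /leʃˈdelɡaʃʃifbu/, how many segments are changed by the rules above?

Segments that undergo a rule: /e/ → [ə] (rule 3); /l/ → [ɫ] (rule 2); /a/ → [ə] (rule 3); /i/ → [ə] (rule 3); /u/ → [ə] (rule 3).
All other segments surface unchanged.

5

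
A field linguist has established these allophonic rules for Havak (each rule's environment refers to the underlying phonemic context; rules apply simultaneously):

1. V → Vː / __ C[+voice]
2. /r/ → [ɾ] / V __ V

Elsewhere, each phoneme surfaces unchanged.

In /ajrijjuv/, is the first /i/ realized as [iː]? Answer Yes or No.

Yes

/i/ (between /r/ and /j/): before a voiced consonant, so rule 1 applies → [iː].
The actual realization is [iː], which matches [iː].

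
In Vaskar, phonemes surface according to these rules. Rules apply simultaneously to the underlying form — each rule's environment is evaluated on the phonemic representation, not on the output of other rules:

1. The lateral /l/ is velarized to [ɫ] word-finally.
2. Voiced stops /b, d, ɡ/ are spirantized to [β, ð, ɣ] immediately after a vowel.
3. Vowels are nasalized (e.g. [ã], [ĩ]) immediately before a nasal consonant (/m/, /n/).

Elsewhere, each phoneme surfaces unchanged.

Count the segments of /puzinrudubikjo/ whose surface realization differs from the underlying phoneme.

3

Segments that undergo a rule: /i/ → [ĩ] (rule 3); /d/ → [ð] (rule 2); /b/ → [β] (rule 2).
All other segments surface unchanged.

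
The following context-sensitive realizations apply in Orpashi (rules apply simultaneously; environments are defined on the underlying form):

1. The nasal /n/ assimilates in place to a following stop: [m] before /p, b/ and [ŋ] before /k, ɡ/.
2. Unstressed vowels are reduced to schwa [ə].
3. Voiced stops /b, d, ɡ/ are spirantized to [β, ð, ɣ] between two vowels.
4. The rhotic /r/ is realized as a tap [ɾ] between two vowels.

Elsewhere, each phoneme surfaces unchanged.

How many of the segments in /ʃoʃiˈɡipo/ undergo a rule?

4

Segments that undergo a rule: /o/ → [ə] (rule 2); /i/ → [ə] (rule 2); /ɡ/ → [ɣ] (rule 3); /o/ → [ə] (rule 2).
All other segments surface unchanged.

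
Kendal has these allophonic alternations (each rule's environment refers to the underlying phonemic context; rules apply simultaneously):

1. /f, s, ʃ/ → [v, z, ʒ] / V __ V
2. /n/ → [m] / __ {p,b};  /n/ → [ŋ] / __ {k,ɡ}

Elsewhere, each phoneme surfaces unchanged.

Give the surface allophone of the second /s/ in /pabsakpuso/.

Rule 1 applies to /s/ (between /u/ and /o/: between two vowels) → [z].

[z]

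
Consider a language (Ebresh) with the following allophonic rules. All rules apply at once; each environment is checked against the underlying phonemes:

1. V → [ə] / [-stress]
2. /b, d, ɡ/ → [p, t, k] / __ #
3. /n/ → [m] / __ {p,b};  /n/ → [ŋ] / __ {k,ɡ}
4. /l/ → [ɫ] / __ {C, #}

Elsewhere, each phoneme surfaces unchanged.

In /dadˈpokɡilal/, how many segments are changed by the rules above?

Segments that undergo a rule: /a/ → [ə] (rule 1); /i/ → [ə] (rule 1); /a/ → [ə] (rule 1); /l/ → [ɫ] (rule 4).
All other segments surface unchanged.

4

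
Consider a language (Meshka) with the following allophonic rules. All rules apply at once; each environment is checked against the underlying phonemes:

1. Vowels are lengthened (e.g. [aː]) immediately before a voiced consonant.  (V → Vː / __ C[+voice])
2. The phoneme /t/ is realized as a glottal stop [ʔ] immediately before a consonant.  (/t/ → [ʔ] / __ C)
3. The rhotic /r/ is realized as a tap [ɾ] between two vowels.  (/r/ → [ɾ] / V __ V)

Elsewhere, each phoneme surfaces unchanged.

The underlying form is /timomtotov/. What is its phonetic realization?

/t/ (word-initial): rule 2 targets it, but not immediately before a consonant → unchanged [t].
/i/ — between /t/ and /m/, before a voiced consonant — surfaces as [iː] (rule 1).
/m/ (between /i/ and /o/): no rule targets it → [m].
/o/ meets the environment for rule 1 (before a voiced consonant) → [oː].
/m/ stays [m].
/t/ (between /m/ and /o/) fails the environment for rule 2, so it stays [t].
/o/ (between /t/ and /t/): rule 1 targets it, but not before a voiced consonant → unchanged [o].
/t/ (between /o/ and /o/) fails the environment for rule 2, so it stays [t].
/o/ (between /t/ and /v/) occurs before a voiced consonant → [oː] by rule 1.
/v/ (word-final) is unaffected → [v].

[tiːmoːmtotoːv]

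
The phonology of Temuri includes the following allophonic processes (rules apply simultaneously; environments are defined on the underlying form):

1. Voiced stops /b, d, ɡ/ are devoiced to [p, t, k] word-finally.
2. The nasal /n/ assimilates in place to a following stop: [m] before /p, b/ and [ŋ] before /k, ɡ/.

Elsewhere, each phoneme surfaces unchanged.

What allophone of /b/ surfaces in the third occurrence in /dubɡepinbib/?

[p]

/b/ (word-final): word-finally, so rule 1 applies → [p].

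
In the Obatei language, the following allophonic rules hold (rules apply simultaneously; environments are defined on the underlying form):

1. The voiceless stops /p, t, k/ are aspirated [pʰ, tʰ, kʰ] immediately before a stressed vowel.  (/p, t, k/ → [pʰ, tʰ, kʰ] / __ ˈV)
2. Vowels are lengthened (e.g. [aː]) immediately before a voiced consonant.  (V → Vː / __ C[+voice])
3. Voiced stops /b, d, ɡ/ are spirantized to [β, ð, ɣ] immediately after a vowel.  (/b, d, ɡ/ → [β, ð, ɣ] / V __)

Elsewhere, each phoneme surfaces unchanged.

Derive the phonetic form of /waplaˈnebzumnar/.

/w/ stays [w].
/a/ (between /w/ and /p/) is in the target of rule 2 but the environment (before a voiced consonant) is not met → [a].
/p/ (between /a/ and /l/) fails the environment for rule 1, so it stays [p].
/l/ — not in any rule's target class → [l].
/a/ — between /l/ and /n/, before a voiced consonant — surfaces as [aː] (rule 2).
/n/ (between /a/ and /e/) is unaffected → [n].
/e/ meets the environment for rule 2 (before a voiced consonant) → [eː].
/b/ (between /e/ and /z/) occurs immediately after a vowel → [β] by rule 3.
/z/ — not in any rule's target class → [z].
/u/ meets the environment for rule 2 (before a voiced consonant) → [uː].
/m/ (between /u/ and /n/) is unaffected → [m].
/n/ — not in any rule's target class → [n].
/a/ meets the environment for rule 2 (before a voiced consonant) → [aː].
/r/ stays [r].

[waplaːˈneːβzuːmnaːr]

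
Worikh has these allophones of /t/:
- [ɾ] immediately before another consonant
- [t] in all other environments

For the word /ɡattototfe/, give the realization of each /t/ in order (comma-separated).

Occurrence 1 (position 3): immediately before another consonant → [ɾ].
Occurrence 2 (position 4): no conditioning environment matches → elsewhere allophone [t].
Occurrence 3 (position 6): no conditioning environment matches → elsewhere allophone [t].
Occurrence 4 (position 8): immediately before another consonant → [ɾ].

[ɾ], [t], [t], [ɾ]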